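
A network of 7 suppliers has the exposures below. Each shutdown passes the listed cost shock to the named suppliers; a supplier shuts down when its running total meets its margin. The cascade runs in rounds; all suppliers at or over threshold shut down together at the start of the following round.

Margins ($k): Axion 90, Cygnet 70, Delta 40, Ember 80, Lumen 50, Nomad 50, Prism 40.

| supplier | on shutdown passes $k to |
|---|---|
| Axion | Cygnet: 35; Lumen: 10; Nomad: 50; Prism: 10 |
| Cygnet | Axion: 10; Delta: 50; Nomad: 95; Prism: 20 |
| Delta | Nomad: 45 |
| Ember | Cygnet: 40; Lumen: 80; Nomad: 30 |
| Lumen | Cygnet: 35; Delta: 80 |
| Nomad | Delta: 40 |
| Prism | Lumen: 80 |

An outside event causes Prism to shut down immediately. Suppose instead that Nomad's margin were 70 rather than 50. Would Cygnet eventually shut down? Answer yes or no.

no

With Nomad's margin at 70:
Round 1 — Prism shuts down (initial).
  Lumen: +80 → 80 ≥ 50
Round 2 — Lumen shuts down.
  Cygnet: +35 → 35 < 70
  Delta: +80 → 80 ≥ 40
Round 3 — Delta shuts down.
  Nomad: +45 → 45 < 70
No further shutdowns.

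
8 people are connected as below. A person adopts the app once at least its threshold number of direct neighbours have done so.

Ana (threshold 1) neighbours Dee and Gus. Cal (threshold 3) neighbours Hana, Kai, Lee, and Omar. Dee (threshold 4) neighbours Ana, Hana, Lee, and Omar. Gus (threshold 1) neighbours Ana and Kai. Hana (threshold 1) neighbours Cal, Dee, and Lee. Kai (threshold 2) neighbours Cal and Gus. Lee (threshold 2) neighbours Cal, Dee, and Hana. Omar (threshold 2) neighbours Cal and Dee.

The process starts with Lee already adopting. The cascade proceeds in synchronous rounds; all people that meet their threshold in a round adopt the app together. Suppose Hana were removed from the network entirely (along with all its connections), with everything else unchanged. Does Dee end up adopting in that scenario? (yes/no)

no

With Hana removed:
Round 1 — Lee adopts the app (initial).
Round 2 — no new adoptions; cascade stops.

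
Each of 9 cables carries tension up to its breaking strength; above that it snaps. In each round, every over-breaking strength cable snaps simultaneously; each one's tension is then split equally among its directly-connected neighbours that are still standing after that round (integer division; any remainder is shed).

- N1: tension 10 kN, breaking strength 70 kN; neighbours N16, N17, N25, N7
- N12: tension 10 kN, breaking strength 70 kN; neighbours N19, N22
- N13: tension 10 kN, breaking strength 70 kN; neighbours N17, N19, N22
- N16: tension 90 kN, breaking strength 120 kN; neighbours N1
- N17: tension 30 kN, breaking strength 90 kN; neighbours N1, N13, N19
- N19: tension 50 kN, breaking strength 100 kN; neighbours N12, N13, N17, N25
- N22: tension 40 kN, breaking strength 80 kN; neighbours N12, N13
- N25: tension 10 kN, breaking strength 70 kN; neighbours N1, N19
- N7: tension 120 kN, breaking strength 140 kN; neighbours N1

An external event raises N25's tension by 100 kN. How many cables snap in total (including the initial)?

2

Round 1 — N25 at 110 > 70. N25 snaps.
  N25 sheds 110 kN to N1, N19: 55 each.
    N1: 10+55 = 65 ≤ 70
    N19: 50+55 = 105 > 100
Round 2 — N19 snaps.
  N19 sheds 105 kN to N12, N13, N17: 35 each.
    N12: 10+35 = 45 ≤ 70
    N13: 10+35 = 45 ≤ 70
    N17: 30+35 = 65 ≤ 90
No further breaks.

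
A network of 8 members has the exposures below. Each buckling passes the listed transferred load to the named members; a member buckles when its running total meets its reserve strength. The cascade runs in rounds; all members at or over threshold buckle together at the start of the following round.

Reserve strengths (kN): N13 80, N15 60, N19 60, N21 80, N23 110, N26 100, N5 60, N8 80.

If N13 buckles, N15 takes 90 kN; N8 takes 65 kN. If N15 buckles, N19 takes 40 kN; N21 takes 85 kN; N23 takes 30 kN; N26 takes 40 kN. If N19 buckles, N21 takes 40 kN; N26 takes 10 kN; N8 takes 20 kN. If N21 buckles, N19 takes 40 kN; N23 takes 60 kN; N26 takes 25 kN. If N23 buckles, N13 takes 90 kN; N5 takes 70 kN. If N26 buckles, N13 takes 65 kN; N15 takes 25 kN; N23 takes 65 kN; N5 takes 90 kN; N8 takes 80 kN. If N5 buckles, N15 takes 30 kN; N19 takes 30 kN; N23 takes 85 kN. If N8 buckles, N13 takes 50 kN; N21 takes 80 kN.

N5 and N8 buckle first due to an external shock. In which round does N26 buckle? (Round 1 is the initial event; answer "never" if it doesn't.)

Round 1 — N5, N8 buckle (initial).
  N13: +50 → 50 < 80
  N15: +30 → 30 < 60
  N19: +30 → 30 < 60
  N21: +80 → 80 ≥ 80
  N23: +85 → 85 < 110
Round 2 — N21 buckles.
  N19: +40 → 70 ≥ 60
  N23: +60 → 145 ≥ 110
  N26: +25 → 25 < 100
Round 3 — N19, N23 buckle.
  N13: +90 → 140 ≥ 80
  N26: +10 → 35 < 100
Round 4 — N13 buckles.
  N15: +90 → 120 ≥ 60
Round 5 — N15 buckles.
  N26: +40 → 75 < 100
No further bucklings.

never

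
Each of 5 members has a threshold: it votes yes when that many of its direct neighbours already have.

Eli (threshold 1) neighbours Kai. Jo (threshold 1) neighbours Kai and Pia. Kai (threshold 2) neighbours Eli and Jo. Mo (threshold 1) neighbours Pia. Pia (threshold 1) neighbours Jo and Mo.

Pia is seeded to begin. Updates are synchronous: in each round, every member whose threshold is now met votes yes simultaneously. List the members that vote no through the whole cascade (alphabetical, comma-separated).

Eli, Kai

Round 1 — Pia votes yes (initial).
Round 2 — checking thresholds:
  Jo: 1 of 2 neighbours ≥ 1, votes yes.
  Mo: 1 of 1 neighbours ≥ 1, votes yes.
Round 3 — no new yes votes; cascade stops.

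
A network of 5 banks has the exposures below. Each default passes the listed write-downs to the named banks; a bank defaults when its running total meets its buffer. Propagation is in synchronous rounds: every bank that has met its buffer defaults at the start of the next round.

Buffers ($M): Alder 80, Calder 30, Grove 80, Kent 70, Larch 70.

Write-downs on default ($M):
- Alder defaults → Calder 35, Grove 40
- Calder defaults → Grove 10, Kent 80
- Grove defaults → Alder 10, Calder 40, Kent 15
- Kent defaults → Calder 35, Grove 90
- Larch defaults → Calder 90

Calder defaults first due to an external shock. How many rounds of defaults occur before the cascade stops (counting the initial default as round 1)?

3

Round 1 — Calder defaults (initial).
  Grove: +10 → 10 < 80
  Kent: +80 → 80 ≥ 70
Round 2 — Kent defaults.
  Grove: +90 → 100 ≥ 80
Round 3 — Grove defaults.
  Alder: +10 → 10 < 80
No further defaults.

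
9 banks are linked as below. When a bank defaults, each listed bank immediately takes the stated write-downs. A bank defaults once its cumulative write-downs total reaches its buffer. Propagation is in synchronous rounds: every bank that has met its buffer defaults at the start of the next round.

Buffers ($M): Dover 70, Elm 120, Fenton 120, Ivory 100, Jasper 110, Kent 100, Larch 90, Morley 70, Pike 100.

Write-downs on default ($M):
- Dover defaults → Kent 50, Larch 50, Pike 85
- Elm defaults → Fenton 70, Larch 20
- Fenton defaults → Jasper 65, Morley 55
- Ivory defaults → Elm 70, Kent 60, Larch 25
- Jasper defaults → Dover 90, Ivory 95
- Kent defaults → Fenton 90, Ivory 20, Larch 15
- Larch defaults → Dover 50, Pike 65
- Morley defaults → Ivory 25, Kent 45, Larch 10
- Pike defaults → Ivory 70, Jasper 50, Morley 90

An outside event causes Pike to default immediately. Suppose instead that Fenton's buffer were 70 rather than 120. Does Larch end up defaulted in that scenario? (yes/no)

With Fenton's buffer at 70:
Round 1 — Pike defaults (initial).
  Ivory: +70 → 70 < 100
  Jasper: +50 → 50 < 110
  Morley: +90 → 90 ≥ 70
Round 2 — Morley defaults.
  Ivory: +25 → 95 < 100
  Kent: +45 → 45 < 100
  Larch: +10 → 10 < 90
No further defaults.

no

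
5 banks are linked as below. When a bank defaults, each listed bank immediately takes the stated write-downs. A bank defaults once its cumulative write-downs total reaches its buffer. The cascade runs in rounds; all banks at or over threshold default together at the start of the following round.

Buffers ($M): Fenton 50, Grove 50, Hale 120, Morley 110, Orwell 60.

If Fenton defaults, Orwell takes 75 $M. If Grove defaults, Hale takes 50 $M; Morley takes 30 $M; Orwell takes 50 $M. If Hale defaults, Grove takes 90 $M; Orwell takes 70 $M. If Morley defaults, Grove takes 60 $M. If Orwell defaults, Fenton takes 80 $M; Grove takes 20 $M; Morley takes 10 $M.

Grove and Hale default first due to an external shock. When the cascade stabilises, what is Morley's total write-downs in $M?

40

Round 1 — Grove, Hale default (initial).
  Morley: +30 → 30 < 110
  Orwell: +50+70 → 120 ≥ 60
Round 2 — Orwell defaults.
  Fenton: +80 → 80 ≥ 50
  Morley: +10 → 40 < 110
Round 3 — Fenton defaults.
No further defaults.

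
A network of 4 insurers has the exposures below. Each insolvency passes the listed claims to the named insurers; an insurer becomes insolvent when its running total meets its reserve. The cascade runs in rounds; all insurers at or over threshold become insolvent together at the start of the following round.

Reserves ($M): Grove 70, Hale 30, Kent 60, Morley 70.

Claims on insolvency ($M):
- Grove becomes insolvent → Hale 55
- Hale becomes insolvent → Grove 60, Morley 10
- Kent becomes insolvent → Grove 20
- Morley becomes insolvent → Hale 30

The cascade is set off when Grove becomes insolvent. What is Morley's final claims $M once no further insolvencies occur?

10

Round 1 — Grove becomes insolvent (initial).
  Hale: +55 → 55 ≥ 30
Round 2 — Hale becomes insolvent.
  Morley: +10 → 10 < 70
No further insolvencies.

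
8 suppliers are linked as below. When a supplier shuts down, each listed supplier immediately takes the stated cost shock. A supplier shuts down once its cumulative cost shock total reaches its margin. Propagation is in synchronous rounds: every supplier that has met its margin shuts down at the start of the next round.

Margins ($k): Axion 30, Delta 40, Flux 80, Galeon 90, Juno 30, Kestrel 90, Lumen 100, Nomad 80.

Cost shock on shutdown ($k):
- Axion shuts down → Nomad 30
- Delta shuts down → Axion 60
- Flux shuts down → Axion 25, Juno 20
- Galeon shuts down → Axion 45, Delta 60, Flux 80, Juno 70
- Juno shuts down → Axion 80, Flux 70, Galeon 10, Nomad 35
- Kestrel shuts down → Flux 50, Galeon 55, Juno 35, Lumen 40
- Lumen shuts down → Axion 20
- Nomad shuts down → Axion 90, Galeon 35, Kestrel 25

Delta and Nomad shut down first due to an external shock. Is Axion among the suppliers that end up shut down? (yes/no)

Round 1 — Delta, Nomad shut down (initial).
  Axion: +60+90 → 150 ≥ 30
  Galeon: +35 → 35 < 90
  Kestrel: +25 → 25 < 90
Round 2 — Axion shuts down.
No further shutdowns.

yes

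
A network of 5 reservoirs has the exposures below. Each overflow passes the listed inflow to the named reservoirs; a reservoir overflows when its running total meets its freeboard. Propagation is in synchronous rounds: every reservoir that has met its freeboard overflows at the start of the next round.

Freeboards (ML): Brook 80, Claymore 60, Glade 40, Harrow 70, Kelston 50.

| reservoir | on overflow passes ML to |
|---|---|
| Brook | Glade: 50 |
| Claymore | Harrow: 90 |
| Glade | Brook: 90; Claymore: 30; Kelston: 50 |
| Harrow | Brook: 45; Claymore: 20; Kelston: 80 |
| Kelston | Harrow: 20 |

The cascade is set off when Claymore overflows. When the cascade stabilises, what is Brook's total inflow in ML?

Round 1 — Claymore overflows (initial).
  Harrow: +90 → 90 ≥ 70
Round 2 — Harrow overflows.
  Brook: +45 → 45 < 80
  Kelston: +80 → 80 ≥ 50
Round 3 — Kelston overflows.
No further overflows.

45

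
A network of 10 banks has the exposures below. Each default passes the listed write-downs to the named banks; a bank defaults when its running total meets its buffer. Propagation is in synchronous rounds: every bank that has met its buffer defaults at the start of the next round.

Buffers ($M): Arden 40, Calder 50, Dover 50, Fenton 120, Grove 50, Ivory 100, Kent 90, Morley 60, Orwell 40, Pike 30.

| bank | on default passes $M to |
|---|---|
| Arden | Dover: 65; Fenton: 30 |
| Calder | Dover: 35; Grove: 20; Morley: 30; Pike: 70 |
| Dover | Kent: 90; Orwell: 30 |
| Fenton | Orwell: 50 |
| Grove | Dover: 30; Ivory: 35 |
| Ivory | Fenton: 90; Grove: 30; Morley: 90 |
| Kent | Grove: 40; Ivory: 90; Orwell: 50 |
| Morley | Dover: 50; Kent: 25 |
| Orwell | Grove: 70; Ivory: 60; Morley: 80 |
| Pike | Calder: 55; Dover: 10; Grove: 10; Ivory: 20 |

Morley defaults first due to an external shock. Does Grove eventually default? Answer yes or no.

yes

Round 1 — Morley defaults (initial).
  Dover: +50 → 50 ≥ 50
  Kent: +25 → 25 < 90
Round 2 — Dover defaults.
  Kent: +90 → 115 ≥ 90
  Orwell: +30 → 30 < 40
Round 3 — Kent defaults.
  Grove: +40 → 40 < 50
  Ivory: +90 → 90 < 100
  Orwell: +50 → 80 ≥ 40
Round 4 — Orwell defaults.
  Grove: +70 → 110 ≥ 50
  Ivory: +60 → 150 ≥ 100
Round 5 — Grove, Ivory default.
  Fenton: +90 → 90 < 120
No further defaults.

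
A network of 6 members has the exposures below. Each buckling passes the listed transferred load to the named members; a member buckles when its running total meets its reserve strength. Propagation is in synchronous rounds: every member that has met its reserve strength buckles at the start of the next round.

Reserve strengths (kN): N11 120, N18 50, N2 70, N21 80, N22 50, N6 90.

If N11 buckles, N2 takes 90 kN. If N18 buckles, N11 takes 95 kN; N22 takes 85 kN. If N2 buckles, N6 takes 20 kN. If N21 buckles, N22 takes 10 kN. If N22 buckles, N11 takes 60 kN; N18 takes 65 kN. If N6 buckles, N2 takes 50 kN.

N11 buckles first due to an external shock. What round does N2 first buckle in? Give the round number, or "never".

Round 1 — N11 buckles (initial).
  N2: +90 → 90 ≥ 70
Round 2 — N2 buckles.
  N6: +20 → 20 < 90
No further bucklings.

2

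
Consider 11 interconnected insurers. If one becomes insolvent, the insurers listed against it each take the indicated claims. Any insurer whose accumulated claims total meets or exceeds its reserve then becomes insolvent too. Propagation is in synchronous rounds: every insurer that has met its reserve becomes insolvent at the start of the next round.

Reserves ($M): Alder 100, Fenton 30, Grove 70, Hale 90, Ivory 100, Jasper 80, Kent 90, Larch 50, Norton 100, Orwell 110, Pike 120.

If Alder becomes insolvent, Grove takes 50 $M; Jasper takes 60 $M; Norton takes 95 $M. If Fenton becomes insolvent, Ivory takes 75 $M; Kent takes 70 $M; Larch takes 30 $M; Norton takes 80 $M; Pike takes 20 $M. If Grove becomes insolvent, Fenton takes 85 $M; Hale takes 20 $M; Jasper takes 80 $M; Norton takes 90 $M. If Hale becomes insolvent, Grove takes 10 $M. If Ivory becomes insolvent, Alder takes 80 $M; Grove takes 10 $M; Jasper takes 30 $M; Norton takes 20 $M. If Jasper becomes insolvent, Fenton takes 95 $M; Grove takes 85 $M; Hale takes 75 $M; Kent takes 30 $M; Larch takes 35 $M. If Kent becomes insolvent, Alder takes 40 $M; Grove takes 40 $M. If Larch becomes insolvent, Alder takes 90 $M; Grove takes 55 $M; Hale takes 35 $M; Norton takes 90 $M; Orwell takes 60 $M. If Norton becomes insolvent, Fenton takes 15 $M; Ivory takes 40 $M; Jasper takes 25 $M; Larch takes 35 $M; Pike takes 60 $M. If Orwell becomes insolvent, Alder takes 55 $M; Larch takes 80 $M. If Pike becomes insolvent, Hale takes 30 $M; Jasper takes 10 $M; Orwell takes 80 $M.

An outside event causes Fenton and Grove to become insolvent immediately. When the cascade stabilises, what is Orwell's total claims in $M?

Round 1 — Fenton, Grove become insolvent (initial).
  Hale: +20 → 20 < 90
  Ivory: +75 → 75 < 100
  Jasper: +80 → 80 ≥ 80
  Kent: +70 → 70 < 90
  Larch: +30 → 30 < 50
  Norton: +80+90 → 170 ≥ 100
  Pike: +20 → 20 < 120
Round 2 — Jasper, Norton become insolvent.
  Hale: +75 → 95 ≥ 90
  Ivory: +40 → 115 ≥ 100
  Kent: +30 → 100 ≥ 90
  Larch: +35+35 → 100 ≥ 50
  Pike: +60 → 80 < 120
Round 3 — Hale, Ivory, Kent, Larch become insolvent.
  Alder: +80+40+90 → 210 ≥ 100
  Orwell: +60 → 60 < 110
Round 4 — Alder becomes insolvent.
No further insolvencies.

60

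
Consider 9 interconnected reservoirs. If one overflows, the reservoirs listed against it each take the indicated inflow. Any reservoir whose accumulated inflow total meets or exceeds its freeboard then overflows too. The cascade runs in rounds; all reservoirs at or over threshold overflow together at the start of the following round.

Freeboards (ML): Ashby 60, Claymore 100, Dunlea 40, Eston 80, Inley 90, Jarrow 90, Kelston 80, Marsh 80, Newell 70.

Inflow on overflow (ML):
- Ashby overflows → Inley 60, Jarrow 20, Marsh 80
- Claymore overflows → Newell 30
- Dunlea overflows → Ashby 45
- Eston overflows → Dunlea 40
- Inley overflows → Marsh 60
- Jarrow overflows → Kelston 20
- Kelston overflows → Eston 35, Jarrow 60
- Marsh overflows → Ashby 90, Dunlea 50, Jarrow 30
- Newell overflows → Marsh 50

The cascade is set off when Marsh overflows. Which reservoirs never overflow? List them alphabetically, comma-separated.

Claymore, Eston, Inley, Jarrow, Kelston, Newell

Round 1 — Marsh overflows (initial).
  Ashby: +90 → 90 ≥ 60
  Dunlea: +50 → 50 ≥ 40
  Jarrow: +30 → 30 < 90
Round 2 — Ashby, Dunlea overflow.
  Inley: +60 → 60 < 90
  Jarrow: +20 → 50 < 90
No further overflows.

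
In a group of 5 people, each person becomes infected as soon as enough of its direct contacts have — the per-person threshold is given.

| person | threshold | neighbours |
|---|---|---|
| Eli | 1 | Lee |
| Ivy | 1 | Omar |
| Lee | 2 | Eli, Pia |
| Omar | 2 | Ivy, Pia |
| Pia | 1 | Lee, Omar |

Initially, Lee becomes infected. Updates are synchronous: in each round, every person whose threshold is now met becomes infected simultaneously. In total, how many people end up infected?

Round 1 — Lee becomes infected (initial).
Round 2 — checking thresholds:
  Eli: 1 of 1 neighbours ≥ 1, becomes infected.
  Pia: 1 of 2 neighbours ≥ 1, becomes infected.
Round 3 — no new infections; cascade stops.

3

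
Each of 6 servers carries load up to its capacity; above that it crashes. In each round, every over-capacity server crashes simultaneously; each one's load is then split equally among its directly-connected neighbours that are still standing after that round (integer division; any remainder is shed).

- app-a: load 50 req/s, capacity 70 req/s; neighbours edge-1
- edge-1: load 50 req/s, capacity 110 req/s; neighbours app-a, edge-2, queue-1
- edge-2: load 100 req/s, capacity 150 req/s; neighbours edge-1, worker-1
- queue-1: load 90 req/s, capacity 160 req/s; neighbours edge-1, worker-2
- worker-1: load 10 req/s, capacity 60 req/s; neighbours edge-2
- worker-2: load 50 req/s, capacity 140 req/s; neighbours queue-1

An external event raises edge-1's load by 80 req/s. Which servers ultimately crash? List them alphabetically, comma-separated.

app-a, edge-1

Round 1 — edge-1 at 130 > 110. edge-1 crashes.
  edge-1 sheds 130 req/s to app-a, edge-2, queue-1: 43 each (1 lost).
    app-a: 50+43 = 93 > 70
    edge-2: 100+43 = 143 ≤ 150
    queue-1: 90+43 = 133 ≤ 160
Round 2 — app-a crashes.
  app-a sheds 93 req/s: no online neighbours, lost.
No further crashes.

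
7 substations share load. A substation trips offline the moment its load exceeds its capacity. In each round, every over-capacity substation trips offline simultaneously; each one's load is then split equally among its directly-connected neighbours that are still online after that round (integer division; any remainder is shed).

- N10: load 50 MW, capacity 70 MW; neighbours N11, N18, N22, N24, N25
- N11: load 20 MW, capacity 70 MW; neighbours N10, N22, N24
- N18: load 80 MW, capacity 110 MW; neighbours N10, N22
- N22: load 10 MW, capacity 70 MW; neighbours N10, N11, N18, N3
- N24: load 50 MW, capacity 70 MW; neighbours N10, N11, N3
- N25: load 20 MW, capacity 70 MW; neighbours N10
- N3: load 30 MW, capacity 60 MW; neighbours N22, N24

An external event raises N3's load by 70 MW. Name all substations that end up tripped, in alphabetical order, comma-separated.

Round 1 — N3 at 100 > 60. N3 trips offline.
  N3 sheds 100 MW to N22, N24: 50 each.
    N22: 10+50 = 60 ≤ 70
    N24: 50+50 = 100 > 70
Round 2 — N24 trips offline.
  N24 sheds 100 MW to N10, N11: 50 each.
    N10: 50+50 = 100 > 70
    N11: 20+50 = 70 ≤ 70
Round 3 — N10 trips offline.
  N10 sheds 100 MW to N11, N18, N22, N25: 25 each.
    N11: 70+25 = 95 > 70
    N18: 80+25 = 105 ≤ 110
    N22: 60+25 = 85 > 70
    N25: 20+25 = 45 ≤ 70
Round 4 — N11, N22 trip offline.
  N11 sheds 95 MW: no online neighbours, lost.
  N22 sheds 85 MW to N18: 85 each.
    N18: 105+85 = 190 > 110
Round 5 — N18 trips offline.
  N18 sheds 190 MW: no online neighbours, lost.
No further trips.

N10, N11, N18, N22, N24, N3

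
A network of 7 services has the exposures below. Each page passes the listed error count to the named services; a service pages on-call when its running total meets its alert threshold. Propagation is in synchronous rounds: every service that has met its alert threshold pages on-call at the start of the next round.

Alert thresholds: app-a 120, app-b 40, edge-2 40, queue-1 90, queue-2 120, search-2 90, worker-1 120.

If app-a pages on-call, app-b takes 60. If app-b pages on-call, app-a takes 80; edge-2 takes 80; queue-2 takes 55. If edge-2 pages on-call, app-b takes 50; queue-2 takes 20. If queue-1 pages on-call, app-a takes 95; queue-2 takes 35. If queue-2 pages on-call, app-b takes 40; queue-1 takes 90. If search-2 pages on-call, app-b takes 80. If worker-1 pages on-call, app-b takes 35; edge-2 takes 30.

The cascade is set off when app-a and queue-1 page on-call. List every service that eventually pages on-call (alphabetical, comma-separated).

app-a, app-b, edge-2, queue-1

Round 1 — app-a, queue-1 page on-call (initial).
  app-b: +60 → 60 ≥ 40
  queue-2: +35 → 35 < 120
Round 2 — app-b pages on-call.
  edge-2: +80 → 80 ≥ 40
  queue-2: +55 → 90 < 120
Round 3 — edge-2 pages on-call.
  queue-2: +20 → 110 < 120
No further pages.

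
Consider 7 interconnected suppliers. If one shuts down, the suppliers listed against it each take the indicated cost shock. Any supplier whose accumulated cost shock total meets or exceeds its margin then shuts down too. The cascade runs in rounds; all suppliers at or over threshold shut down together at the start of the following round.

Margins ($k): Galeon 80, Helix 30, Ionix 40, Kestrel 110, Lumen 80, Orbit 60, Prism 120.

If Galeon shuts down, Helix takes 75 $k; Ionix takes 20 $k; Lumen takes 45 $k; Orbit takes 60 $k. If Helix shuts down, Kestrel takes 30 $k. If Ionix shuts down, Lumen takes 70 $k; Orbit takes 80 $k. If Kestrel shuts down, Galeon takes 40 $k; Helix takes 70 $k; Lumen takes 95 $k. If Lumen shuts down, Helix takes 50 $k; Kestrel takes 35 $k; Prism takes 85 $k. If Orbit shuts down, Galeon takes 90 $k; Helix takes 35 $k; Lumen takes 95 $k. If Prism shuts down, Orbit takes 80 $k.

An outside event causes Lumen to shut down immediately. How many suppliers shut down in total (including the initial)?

2

Round 1 — Lumen shuts down (initial).
  Helix: +50 → 50 ≥ 30
  Kestrel: +35 → 35 < 110
  Prism: +85 → 85 < 120
Round 2 — Helix shuts down.
  Kestrel: +30 → 65 < 110
No further shutdowns.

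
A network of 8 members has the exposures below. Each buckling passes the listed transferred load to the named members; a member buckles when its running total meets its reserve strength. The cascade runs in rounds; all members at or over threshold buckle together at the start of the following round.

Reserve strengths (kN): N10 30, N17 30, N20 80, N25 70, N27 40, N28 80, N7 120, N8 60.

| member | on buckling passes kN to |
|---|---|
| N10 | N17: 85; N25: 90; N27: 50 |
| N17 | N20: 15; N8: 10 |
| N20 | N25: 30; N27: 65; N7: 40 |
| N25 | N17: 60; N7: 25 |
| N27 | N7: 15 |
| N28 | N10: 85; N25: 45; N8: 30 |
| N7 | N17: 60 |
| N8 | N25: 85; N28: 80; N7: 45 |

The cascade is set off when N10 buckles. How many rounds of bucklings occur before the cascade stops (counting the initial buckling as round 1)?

2

Round 1 — N10 buckles (initial).
  N17: +85 → 85 ≥ 30
  N25: +90 → 90 ≥ 70
  N27: +50 → 50 ≥ 40
Round 2 — N17, N25, N27 buckle.
  N20: +15 → 15 < 80
  N7: +25+15 → 40 < 120
  N8: +10 → 10 < 60
No further bucklings.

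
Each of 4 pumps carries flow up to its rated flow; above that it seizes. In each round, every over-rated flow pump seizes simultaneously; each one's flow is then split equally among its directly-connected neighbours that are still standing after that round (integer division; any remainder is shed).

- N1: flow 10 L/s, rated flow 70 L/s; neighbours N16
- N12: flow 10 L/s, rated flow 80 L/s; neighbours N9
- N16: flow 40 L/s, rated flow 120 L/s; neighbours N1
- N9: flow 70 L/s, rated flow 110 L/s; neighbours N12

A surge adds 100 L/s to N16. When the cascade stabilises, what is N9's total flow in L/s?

Round 1 — N16 at 140 > 120. N16 seizes.
  N16 sheds 140 L/s to N1: 140 each.
    N1: 10+140 = 150 > 70
Round 2 — N1 seizes.
  N1 sheds 150 L/s: no online neighbours, lost.
No further seizures.

70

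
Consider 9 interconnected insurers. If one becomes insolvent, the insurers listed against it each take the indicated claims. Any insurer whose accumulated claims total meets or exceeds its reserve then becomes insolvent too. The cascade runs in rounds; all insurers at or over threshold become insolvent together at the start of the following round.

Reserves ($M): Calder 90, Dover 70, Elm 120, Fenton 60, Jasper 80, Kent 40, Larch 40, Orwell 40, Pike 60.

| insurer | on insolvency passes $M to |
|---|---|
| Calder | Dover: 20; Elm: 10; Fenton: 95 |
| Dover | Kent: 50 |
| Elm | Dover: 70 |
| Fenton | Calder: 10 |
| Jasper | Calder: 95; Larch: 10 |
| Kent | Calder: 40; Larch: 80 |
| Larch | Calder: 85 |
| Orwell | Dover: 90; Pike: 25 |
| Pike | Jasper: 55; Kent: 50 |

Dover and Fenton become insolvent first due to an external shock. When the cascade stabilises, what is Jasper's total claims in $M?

0

Round 1 — Dover, Fenton become insolvent (initial).
  Calder: +10 → 10 < 90
  Kent: +50 → 50 ≥ 40
Round 2 — Kent becomes insolvent.
  Calder: +40 → 50 < 90
  Larch: +80 → 80 ≥ 40
Round 3 — Larch becomes insolvent.
  Calder: +85 → 135 ≥ 90
Round 4 — Calder becomes insolvent.
  Elm: +10 → 10 < 120
No further insolvencies.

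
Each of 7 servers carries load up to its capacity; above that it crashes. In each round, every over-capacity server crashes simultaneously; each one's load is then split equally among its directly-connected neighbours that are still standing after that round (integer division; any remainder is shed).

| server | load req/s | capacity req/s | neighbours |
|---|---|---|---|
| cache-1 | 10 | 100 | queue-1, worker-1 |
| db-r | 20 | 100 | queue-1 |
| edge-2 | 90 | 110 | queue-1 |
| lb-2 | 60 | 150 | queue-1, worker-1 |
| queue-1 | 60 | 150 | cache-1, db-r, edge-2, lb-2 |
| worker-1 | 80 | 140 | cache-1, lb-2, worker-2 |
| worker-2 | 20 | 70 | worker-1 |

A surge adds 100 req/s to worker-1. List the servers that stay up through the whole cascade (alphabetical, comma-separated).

cache-1, db-r, edge-2, lb-2, queue-1

Round 1 — worker-1 at 180 > 140. worker-1 crashes.
  worker-1 sheds 180 req/s to cache-1, lb-2, worker-2: 60 each.
    cache-1: 10+60 = 70 ≤ 100
    lb-2: 60+60 = 120 ≤ 150
    worker-2: 20+60 = 80 > 70
Round 2 — worker-2 crashes.
  worker-2 sheds 80 req/s: no online neighbours, lost.
No further crashes.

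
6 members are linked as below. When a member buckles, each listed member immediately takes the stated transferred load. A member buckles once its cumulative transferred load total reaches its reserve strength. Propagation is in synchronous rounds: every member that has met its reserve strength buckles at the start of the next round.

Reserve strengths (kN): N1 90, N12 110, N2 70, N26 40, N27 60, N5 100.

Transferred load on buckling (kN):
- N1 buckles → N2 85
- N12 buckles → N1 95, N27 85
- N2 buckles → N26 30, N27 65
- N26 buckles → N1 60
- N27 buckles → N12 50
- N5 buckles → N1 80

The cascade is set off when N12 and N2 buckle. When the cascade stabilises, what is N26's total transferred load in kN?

Round 1 — N12, N2 buckle (initial).
  N1: +95 → 95 ≥ 90
  N26: +30 → 30 < 40
  N27: +85+65 → 150 ≥ 60
Round 2 — N1, N27 buckle.
No further bucklings.

30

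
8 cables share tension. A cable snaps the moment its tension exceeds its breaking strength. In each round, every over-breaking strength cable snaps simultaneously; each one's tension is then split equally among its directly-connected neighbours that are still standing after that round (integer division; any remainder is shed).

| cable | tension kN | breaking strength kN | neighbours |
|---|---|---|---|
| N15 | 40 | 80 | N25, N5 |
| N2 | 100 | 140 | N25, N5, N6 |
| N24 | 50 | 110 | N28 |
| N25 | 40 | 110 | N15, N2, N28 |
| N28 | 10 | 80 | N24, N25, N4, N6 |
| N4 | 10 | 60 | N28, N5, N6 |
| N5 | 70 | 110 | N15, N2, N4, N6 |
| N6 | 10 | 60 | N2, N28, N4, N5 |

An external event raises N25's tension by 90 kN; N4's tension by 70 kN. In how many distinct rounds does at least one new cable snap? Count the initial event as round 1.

5

Round 1 — N25 at 130 > 110; N4 at 80 > 60. N25, N4 snap.
  N25 sheds 130 kN to N15, N2, N28: 43 each (1 lost).
    N15: 40+43 = 83 > 80
    N2: 100+43 = 143 > 140
    N28: 10+43 = 53 ≤ 80
  N4 sheds 80 kN to N28, N5, N6: 26 each (2 lost).
    N28: 53+26 = 79 ≤ 80
    N5: 70+26 = 96 ≤ 110
    N6: 10+26 = 36 ≤ 60
Round 2 — N15, N2 snap.
  N15 sheds 83 kN to N5: 83 each.
    N5: 96+83 = 179 > 110
  N2 sheds 143 kN to N5, N6: 71 each (1 lost).
    N5: 179+71 = 250 > 110
    N6: 36+71 = 107 > 60
Round 3 — N5, N6 snap.
  N5 sheds 250 kN: no online neighbours, lost.
  N6 sheds 107 kN to N28: 107 each.
    N28: 79+107 = 186 > 80
Round 4 — N28 snaps.
  N28 sheds 186 kN to N24: 186 each.
    N24: 50+186 = 236 > 110
Round 5 — N24 snaps.
  N24 sheds 236 kN: no online neighbours, lost.
No further breaks.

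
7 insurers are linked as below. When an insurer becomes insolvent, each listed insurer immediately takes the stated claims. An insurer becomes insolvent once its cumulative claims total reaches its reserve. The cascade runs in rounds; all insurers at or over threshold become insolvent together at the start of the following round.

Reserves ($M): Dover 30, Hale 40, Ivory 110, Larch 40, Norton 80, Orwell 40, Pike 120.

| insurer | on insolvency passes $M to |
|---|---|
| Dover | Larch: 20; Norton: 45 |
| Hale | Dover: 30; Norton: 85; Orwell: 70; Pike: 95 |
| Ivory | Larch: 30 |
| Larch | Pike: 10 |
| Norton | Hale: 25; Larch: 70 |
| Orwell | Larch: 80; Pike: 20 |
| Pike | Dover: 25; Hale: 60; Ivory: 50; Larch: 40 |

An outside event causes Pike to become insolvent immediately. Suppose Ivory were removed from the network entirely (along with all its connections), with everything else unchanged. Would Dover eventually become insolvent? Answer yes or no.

yes

With Ivory removed:
Round 1 — Pike becomes insolvent (initial).
  Dover: +25 → 25 < 30
  Hale: +60 → 60 ≥ 40
  Larch: +40 → 40 ≥ 40
Round 2 — Hale, Larch become insolvent.
  Dover: +30 → 55 ≥ 30
  Norton: +85 → 85 ≥ 80
  Orwell: +70 → 70 ≥ 40
Round 3 — Dover, Norton, Orwell become insolvent.
No further insolvencies.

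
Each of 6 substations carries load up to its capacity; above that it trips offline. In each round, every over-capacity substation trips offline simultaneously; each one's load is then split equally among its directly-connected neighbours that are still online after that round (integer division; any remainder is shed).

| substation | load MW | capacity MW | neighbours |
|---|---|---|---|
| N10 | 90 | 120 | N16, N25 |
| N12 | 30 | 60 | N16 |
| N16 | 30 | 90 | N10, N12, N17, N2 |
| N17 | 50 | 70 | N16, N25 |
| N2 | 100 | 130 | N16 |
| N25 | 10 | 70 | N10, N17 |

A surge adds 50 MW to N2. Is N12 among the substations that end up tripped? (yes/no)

yes

Round 1 — N2 at 150 > 130. N2 trips offline.
  N2 sheds 150 MW to N16: 150 each.
    N16: 30+150 = 180 > 90
Round 2 — N16 trips offline.
  N16 sheds 180 MW to N10, N12, N17: 60 each.
    N10: 90+60 = 150 > 120
    N12: 30+60 = 90 > 60
    N17: 50+60 = 110 > 70
Round 3 — N10, N12, N17 trip offline.
  N10 sheds 150 MW to N25: 150 each.
    N25: 10+150 = 160 > 70
  N12 sheds 90 MW: no online neighbours, lost.
  N17 sheds 110 MW to N25: 110 each.
    N25: 160+110 = 270 > 70
Round 4 — N25 trips offline.
  N25 sheds 270 MW: no online neighbours, lost.
No further trips.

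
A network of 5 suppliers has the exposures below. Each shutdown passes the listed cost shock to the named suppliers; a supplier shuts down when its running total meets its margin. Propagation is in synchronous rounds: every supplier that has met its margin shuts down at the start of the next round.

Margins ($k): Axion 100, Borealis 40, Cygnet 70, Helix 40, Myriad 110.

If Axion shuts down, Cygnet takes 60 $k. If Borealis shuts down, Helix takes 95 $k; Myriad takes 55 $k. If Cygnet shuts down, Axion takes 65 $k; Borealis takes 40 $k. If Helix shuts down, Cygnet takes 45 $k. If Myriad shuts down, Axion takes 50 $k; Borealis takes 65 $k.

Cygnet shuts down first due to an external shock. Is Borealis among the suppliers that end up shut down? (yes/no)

yes

Round 1 — Cygnet shuts down (initial).
  Axion: +65 → 65 < 100
  Borealis: +40 → 40 ≥ 40
Round 2 — Borealis shuts down.
  Helix: +95 → 95 ≥ 40
  Myriad: +55 → 55 < 110
Round 3 — Helix shuts down.
No further shutdowns.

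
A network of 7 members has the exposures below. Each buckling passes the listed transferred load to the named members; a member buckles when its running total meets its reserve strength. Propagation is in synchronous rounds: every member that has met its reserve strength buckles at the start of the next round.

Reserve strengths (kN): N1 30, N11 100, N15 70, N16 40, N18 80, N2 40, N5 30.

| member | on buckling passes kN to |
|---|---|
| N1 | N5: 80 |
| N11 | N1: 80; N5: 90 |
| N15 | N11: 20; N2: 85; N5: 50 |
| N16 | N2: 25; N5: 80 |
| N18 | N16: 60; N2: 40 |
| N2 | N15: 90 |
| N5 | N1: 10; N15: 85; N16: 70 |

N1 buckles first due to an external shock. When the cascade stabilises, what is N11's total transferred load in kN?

Round 1 — N1 buckles (initial).
  N5: +80 → 80 ≥ 30
Round 2 — N5 buckles.
  N15: +85 → 85 ≥ 70
  N16: +70 → 70 ≥ 40
Round 3 — N15, N16 buckle.
  N11: +20 → 20 < 100
  N2: +85+25 → 110 ≥ 40
Round 4 — N2 buckles.
No further bucklings.

20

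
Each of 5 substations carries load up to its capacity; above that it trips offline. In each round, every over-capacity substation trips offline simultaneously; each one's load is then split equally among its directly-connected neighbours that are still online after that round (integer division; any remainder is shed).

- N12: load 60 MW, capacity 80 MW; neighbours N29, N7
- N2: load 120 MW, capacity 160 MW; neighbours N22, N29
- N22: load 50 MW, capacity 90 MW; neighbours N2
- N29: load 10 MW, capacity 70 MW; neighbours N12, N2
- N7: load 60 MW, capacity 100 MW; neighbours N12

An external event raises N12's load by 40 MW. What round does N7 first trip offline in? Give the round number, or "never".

Round 1 — N12 at 100 > 80. N12 trips offline.
  N12 sheds 100 MW to N29, N7: 50 each.
    N29: 10+50 = 60 ≤ 70
    N7: 60+50 = 110 > 100
Round 2 — N7 trips offline.
  N7 sheds 110 MW: no online neighbours, lost.
No further trips.

2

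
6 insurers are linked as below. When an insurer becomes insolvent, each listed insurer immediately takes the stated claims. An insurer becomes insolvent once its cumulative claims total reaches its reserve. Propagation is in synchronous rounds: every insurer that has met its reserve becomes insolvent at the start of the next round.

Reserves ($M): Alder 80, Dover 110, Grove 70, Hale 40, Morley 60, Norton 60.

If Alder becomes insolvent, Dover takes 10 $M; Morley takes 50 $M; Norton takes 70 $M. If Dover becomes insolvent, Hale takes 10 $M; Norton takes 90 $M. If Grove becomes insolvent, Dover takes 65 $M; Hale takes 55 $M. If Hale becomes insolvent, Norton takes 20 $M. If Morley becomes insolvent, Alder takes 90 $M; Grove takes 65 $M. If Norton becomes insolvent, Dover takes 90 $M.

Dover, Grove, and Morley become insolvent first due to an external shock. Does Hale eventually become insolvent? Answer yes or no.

yes

Round 1 — Dover, Grove, Morley become insolvent (initial).
  Alder: +90 → 90 ≥ 80
  Hale: +10+55 → 65 ≥ 40
  Norton: +90 → 90 ≥ 60
Round 2 — Alder, Hale, Norton become insolvent.
No further insolvencies.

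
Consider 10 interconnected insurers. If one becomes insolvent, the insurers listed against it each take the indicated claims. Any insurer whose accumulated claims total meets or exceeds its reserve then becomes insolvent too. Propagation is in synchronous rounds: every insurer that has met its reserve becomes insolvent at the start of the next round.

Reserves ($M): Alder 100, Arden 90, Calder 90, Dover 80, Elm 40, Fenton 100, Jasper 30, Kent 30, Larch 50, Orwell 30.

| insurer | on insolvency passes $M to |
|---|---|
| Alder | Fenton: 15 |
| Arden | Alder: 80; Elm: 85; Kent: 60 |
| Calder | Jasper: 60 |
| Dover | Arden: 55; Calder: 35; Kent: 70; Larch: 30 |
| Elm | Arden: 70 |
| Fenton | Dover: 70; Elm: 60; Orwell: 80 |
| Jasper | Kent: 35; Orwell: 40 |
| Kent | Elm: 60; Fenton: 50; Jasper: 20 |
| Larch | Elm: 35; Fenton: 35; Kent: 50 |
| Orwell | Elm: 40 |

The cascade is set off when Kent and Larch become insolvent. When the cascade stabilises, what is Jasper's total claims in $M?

20

Round 1 — Kent, Larch become insolvent (initial).
  Elm: +60+35 → 95 ≥ 40
  Fenton: +50+35 → 85 < 100
  Jasper: +20 → 20 < 30
Round 2 — Elm becomes insolvent.
  Arden: +70 → 70 < 90
No further insolvencies.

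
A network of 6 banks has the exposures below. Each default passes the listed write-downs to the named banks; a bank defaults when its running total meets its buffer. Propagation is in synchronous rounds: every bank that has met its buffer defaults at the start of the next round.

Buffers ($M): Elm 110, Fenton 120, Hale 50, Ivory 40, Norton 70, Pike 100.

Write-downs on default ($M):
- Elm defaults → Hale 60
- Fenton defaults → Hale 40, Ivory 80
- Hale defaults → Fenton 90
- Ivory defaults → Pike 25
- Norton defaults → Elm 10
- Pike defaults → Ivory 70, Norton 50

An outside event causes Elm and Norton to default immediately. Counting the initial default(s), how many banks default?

3

Round 1 — Elm, Norton default (initial).
  Hale: +60 → 60 ≥ 50
Round 2 — Hale defaults.
  Fenton: +90 → 90 < 120
No further defaults.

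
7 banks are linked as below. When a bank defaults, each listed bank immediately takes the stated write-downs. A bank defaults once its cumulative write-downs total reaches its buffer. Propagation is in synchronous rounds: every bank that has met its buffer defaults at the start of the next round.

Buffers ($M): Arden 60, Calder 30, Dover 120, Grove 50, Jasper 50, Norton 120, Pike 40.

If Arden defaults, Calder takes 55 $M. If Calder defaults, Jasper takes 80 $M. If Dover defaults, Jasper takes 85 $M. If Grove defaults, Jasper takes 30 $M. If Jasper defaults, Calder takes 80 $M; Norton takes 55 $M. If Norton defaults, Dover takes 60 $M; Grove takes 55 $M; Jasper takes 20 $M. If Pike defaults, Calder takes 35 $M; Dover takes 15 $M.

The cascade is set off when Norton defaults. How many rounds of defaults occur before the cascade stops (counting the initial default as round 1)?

4

Round 1 — Norton defaults (initial).
  Dover: +60 → 60 < 120
  Grove: +55 → 55 ≥ 50
  Jasper: +20 → 20 < 50
Round 2 — Grove defaults.
  Jasper: +30 → 50 ≥ 50
Round 3 — Jasper defaults.
  Calder: +80 → 80 ≥ 30
Round 4 — Calder defaults.
No further defaults.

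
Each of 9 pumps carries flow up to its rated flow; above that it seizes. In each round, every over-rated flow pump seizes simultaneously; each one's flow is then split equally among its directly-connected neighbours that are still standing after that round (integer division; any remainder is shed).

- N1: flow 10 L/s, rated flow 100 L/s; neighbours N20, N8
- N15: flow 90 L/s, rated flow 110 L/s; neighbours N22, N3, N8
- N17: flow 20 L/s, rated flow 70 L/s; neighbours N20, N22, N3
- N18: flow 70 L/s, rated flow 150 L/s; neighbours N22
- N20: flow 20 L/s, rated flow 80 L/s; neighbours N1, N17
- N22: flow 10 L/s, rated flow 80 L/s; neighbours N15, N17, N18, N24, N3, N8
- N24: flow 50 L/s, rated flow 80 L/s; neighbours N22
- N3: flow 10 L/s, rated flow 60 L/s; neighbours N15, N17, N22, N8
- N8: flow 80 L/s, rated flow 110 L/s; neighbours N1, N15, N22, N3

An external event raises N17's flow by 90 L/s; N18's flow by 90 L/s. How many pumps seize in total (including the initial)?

Round 1 — N17 at 110 > 70; N18 at 160 > 150. N17, N18 seize.
  N17 sheds 110 L/s to N20, N22, N3: 36 each (2 lost).
    N20: 20+36 = 56 ≤ 80
    N22: 10+36 = 46 ≤ 80
    N3: 10+36 = 46 ≤ 60
  N18 sheds 160 L/s to N22: 160 each.
    N22: 46+160 = 206 > 80
Round 2 — N22 seizes.
  N22 sheds 206 L/s to N15, N24, N3, N8: 51 each (2 lost).
    N15: 90+51 = 141 > 110
    N24: 50+51 = 101 > 80
    N3: 46+51 = 97 > 60
    N8: 80+51 = 131 > 110
Round 3 — N15, N24, N3, N8 seize.
  N15 sheds 141 L/s: no online neighbours, lost.
  N24 sheds 101 L/s: no online neighbours, lost.
  N3 sheds 97 L/s: no online neighbours, lost.
  N8 sheds 131 L/s to N1: 131 each.
    N1: 10+131 = 141 > 100
Round 4 — N1 seizes.
  N1 sheds 141 L/s to N20: 141 each.
    N20: 56+141 = 197 > 80
Round 5 — N20 seizes.
  N20 sheds 197 L/s: no online neighbours, lost.
No further seizures.

9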